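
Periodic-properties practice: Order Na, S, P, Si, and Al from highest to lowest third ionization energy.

Na > S > Si > P > Al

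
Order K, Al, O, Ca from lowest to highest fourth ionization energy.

K, Ca, O, Al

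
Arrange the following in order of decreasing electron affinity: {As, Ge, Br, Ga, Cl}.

Cl > Br > Ge > As > Ga

Cl is in period 3, group 17; Ga is in period 4, group 13; Ge is in period 4, group 14; As is in period 4, group 15; Br is in period 4, group 17.
Adding an electron releases more energy for atoms nearer the top right (short of the noble gases).
These span different periods and groups, so the two trends combine.
As > Ga: As lies to the right of Ga in period 4, so the across-period effect alone puts As higher.
Ge > As: this pair runs against the simple trend — see the exception note.
Br > Ge: Br lies to the right of Ge in period 4, so the across-period effect alone puts Br higher.
Cl > Br: Cl sits above Br in group 17, so the down-group effect alone puts Cl higher.
Note the exception: Ge has a higher electron affinity than As, contrary to the simple trend — adding an electron to As's half-filled 4p³ is unfavourable, so Ge (4p²) has the more exothermic EA.
For reference (kJ/mol): Cl 349, Ga 29, Ge 119, As 78, Br 325.
So from highest to lowest: Cl > Br > Ge > As > Ga.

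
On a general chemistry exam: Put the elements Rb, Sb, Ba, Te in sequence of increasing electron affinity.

Ba, Rb, Sb, Te

Rb is in period 5, group 1; Sb is in period 5, group 15; Te is in period 5, group 16; Ba is in period 6, group 2.
Adding an electron releases more energy for atoms nearer the top right (short of the noble gases).
Neither a single period nor a single group — weigh both effects.
Rb > Ba: period and group pull opposite ways; the down-group shift dominates (47 vs 14 kJ/mol).
Sb > Rb: both are in period 5; the period trend gives Sb the larger value.
Te > Sb: both are in period 5; the period trend gives Te the larger value.
For reference (kJ/mol): Rb 47, Sb 103, Te 190, Ba 14.
So from lowest to highest: Ba < Rb < Sb < Te.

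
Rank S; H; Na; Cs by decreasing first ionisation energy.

H, S, Na, Cs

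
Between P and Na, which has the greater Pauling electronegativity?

Na is in period 3, group 1; P is in period 3, group 15.
Atoms toward the upper right of the periodic table pull bonding electrons most strongly.
All lie in period 3, so electronegativity increases left to right.
So P has the greater Pauling electronegativity (P > Na).

P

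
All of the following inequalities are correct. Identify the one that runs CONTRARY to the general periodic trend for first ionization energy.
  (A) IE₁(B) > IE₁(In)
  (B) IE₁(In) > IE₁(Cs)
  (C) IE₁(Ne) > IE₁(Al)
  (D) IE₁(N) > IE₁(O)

The general trend: first ionization energy increases across a period and decreases down a group.
(A) B (period 2, group 13) vs In (period 5, group 13): the stated order agrees with the simple trend.
(B) In (period 5, group 13) vs Cs (period 6, group 1): the stated order agrees with the simple trend.
(C) Ne (period 2, group 18) vs Al (period 3, group 13): the stated order agrees with the simple trend.
(D) N (period 2, group 15) vs O (period 2, group 16): the stated order contradicts the simple trend.
The exception is (D): pairing an electron in O's 2p⁴ costs repulsion energy, so O ionizes more easily than half-filled N (2p³).

(D)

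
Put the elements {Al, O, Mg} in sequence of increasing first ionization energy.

Al < Mg < O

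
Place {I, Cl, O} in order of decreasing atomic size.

O is in period 2, group 16; Cl is in period 3, group 17; I is in period 5, group 17.
Atomic radius shrinks across a period as nuclear charge pulls the same shell inward, and grows down a group as new shells are added.
These span different periods and groups, so the two trends combine.
Cl > O: the two effects oppose for this pair; the down-group effect wins (99 vs 63 pm).
I > Cl: I sits below Cl in group 17, so the down-group effect alone puts I larger.
For reference (pm): O 63, Cl 99, I 133.
So from largest to smallest: I > Cl > O.

I > Cl > O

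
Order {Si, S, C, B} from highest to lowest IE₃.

Consider each +2 ion: Si²⁺ still has 2 valence electrons; S²⁺ still has 4 valence electrons; C²⁺ still has 2 valence electrons; B²⁺ still has 1 valence electron.
All are still removing valence electrons, so compare the +2 ions as you would atoms: IE_3 generally rises across a period (higher Z_eff) and falls down a group (larger shell), subject to the usual subshell exceptions.
Valence configurations: Si²⁺ [Ne]3s², S²⁺ [Ne]3s²3p², C²⁺ [He]2s², B²⁺ [He]2s¹.
Approximate IE_3 values (kJ/mol): Si 3232, S 3357, C 4620, B 3660.
Overall IE_3 order: Si < S < B < C.

C > B > S > Si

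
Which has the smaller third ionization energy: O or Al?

Al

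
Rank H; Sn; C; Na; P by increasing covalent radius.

H < C < P < Sn < Na

H is in period 1, group 1; C is in period 2, group 14; Na is in period 3, group 1; P is in period 3, group 15; Sn is in period 5, group 14.
Across a period the added protons contract the valence shell; down a group each new principal shell makes the atom larger.
Here both period and group differ, so the two effects have to be weighed against each other.
C > H: the two effects oppose for this pair; the down-group effect wins (75 vs 32 pm).
P > C: the two effects oppose for this pair; the down-group effect wins (111 vs 75 pm).
Sn > P: relative to P, both the across-period and down-group shifts push Sn's atomic radius up.
Na > Sn: period and group pull opposite ways; the across-period shift dominates (155 vs 140 pm).
Tabulated atomic radius (pm): H 32, C 75, Na 155, P 111, Sn 140.
So from smallest to largest: H < C < P < Sn < Na.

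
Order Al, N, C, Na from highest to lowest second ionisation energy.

Na, N, C, Al

The second ionization energy removes an electron from the +1 ion. For each element: Al⁺ still has 2 valence electrons; N⁺ still has 4 valence electrons; C⁺ still has 3 valence electrons; Na⁺ is the bare [Ne] core.
Breaking into a closed-shell core is much more expensive than removing a leftover valence electron — Na has the largest IE_2 here.
Valence configurations: Al⁺ [Ne]3s², N⁺ [He]2s²2p², C⁺ [He]2s²2p¹.
Approximate IE_2 values (kJ/mol): Al 1817, N 2856, C 2353, Na 4562.
So the second ionization energies run Al < C < N < Na.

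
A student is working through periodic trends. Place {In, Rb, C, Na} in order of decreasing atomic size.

Radius decreases left→right (rising Z_eff, same n) and increases top→bottom (higher n).
These span different periods and groups, so the two trends combine.
In > C: both effects reinforce here, so In is clearly the larger of the two.
Na > In: period and group pull opposite ways; the across-period shift dominates (155 vs 142 pm).
Rb > Na: they share group 1; the group trend gives Rb the larger value.
Tabulated atomic radius (pm): C 75, Na 155, Rb 210, In 142.
So from largest to smallest: Rb > Na > In > C.

Rb > Na > In > C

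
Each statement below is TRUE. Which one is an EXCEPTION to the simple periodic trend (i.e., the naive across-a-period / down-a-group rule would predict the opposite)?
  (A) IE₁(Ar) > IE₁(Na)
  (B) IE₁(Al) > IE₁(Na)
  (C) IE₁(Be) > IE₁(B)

(C)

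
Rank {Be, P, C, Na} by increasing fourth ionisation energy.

P < C < Na < Be

Consider each +3 ion: Be³⁺ is already 1 electron into the core; P³⁺ still has 2 valence electrons; C³⁺ still has 1 valence electron; Na³⁺ is already 2 electrons into the core.
Pulling an electron out of a noble-gas core costs far more than removing a remaining valence electron, so Na and Be sit at the high end of IE_4.
Valence configurations: P³⁺ [Ne]3s², C³⁺ [He]2s¹.
Tabulated IE_4 (kJ/mol): Be 21007, P 4964, C 6223, Na 9543.
Putting it together, IE_4: P < C < Na < Be.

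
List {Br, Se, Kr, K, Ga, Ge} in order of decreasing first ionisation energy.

Kr > Br > Se > Ge > Ga > K

K is in period 4, group 1; Ga is in period 4, group 13; Ge is in period 4, group 14; Se is in period 4, group 16; Br is in period 4, group 17; Kr is in period 4, group 18.
Across a period the outer electron is held more tightly (higher IE₁); down a group it sits in a higher shell, more shielded, and comes off more easily.
All lie in period 4, so first ionization energy increases left to right.
So from highest to lowest: Kr > Br > Se > Ge > Ga > K.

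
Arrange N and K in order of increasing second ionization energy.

N, K

After 1 electron has been removed, what remains? N⁺ still has 4 valence electrons; K⁺ is the bare [Ar] core.
Core electrons are held far more tightly than valence electrons, so K tops the IE_2 order.
Approximate IE_2 values (kJ/mol): N 2856, K 3052.
Putting it together, IE_2: N < K.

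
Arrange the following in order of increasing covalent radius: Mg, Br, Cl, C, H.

H < C < Cl < Br < Mg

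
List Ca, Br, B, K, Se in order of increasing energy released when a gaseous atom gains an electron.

Ca < B < K < Se < Br

B is in period 2, group 13; K is in period 4, group 1; Ca is in period 4, group 2; Se is in period 4, group 16; Br is in period 4, group 17.
Electron affinity generally becomes more exothermic across a period toward the halogens and less exothermic down a group.
Neither a single period nor a single group — weigh both effects.
B > Ca: relative to Ca, both the across-period and down-group shifts push B's electron affinity up.
K > B: this pair runs against the simple trend — see the exception note.
Se > K: both are in period 4; the period trend gives Se the larger value.
Br > Se: Br lies to the right of Se in period 4, so the across-period effect alone puts Br higher.
Note the exception: K has a higher electron affinity than B, contrary to the simple trend — B's ns²np¹ configuration gives only a small electron affinity — the sparsely filled np subshell binds an added electron weakly.
Note the exception: K has a higher electron affinity than Ca, contrary to the simple trend — adding an electron to Ca (ns²) has to open a new, higher-energy np subshell, which is unfavourable.
For reference (kJ/mol): B 27, K 48, Ca 2, Se 195, Br 325.
So from lowest to highest: Ca < B < K < Se < Br.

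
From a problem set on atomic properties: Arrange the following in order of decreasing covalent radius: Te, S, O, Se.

O is in period 2, group 16; S is in period 3, group 16; Se is in period 4, group 16; Te is in period 5, group 16.
Radius decreases left→right (rising Z_eff, same n) and increases top→bottom (higher n).
All are in group 16, so atomic radius increases down the group.
So from largest to smallest: Te > Se > S > O.

Te, Se, S, O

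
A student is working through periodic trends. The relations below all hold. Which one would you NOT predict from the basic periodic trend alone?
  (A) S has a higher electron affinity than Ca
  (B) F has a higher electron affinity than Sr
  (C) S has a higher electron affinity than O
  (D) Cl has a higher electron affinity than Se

The general trend: electron affinity increases across a period and decreases down a group.
(A) S (period 3, group 16) vs Ca (period 4, group 2): the stated order agrees with the simple trend.
(B) F (period 2, group 17) vs Sr (period 5, group 2): the stated order agrees with the simple trend.
(C) S (period 3, group 16) vs O (period 2, group 16): the stated order contradicts the simple trend.
(D) Cl (period 3, group 17) vs Se (period 4, group 16): the stated order agrees with the simple trend.
The exception is (C): the compact 2p subshell of O repels the added electron more than S's larger 3p does.

(C)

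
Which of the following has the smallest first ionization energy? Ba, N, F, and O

N is in period 2, group 15; O is in period 2, group 16; F is in period 2, group 17; Ba is in period 6, group 2.
IE₁ increases left→right with effective nuclear charge and decreases top→bottom as the valence shell moves farther out.
Here both period and group differ, so the two effects have to be weighed against each other.
O > Ba: relative to Ba, both the across-period and down-group shifts push O's first ionization energy up.
N > O: this pair runs against the simple trend — see the exception note.
F > N: F lies to the right of N in period 2, so the across-period effect alone puts F higher.
Note the exception: N has a higher first ionization energy than O, contrary to the simple trend — pairing an electron in O's 2p⁴ costs repulsion energy, so O ionizes more easily than half-filled N (2p³).
For reference (kJ/mol): N 1402, O 1314, F 1681, Ba 503.
The smallest first ionization energy among these belongs to Ba.

Ba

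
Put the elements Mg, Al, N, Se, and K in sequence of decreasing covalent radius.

K > Mg > Al > Se > N

N is in period 2, group 15; Mg is in period 3, group 2; Al is in period 3, group 13; K is in period 4, group 1; Se is in period 4, group 16.
Moving right in a period, electrons are added to the same shell under a stronger nuclear pull, so atoms get smaller; moving down, a new shell is opened and atoms get larger.
These span different periods and groups, so the two trends combine.
Se > N: the two effects oppose for this pair; the down-group effect wins (116 vs 71 pm).
Al > Se: the two effects oppose for this pair; the across-period effect wins (126 vs 116 pm).
Mg > Al: Mg lies to the left of Al in period 3, so the across-period effect alone puts Mg larger.
K > Mg: relative to Mg, both the across-period and down-group shifts push K's atomic radius up.
For reference (pm): N 71, Mg 139, Al 126, K 196, Se 116.
So from largest to smallest: K > Mg > Al > Se > N.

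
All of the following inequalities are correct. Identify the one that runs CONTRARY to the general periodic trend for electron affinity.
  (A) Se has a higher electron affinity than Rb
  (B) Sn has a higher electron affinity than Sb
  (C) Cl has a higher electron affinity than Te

The general trend: electron affinity increases across a period and decreases down a group.
(A) Se (period 4, group 16) vs Rb (period 5, group 1): the stated order agrees with the simple trend.
(B) Sn (period 5, group 14) vs Sb (period 5, group 15): the stated order contradicts the simple trend.
(C) Cl (period 3, group 17) vs Te (period 5, group 16): the stated order agrees with the simple trend.
The exception is (B): adding an electron to Sb's half-filled 5p³ is unfavourable, so Sn has the more exothermic EA.

(B)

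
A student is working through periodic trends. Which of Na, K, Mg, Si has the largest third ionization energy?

Mg

IE_3 is the cost of taking one more electron from the +2 cation: Na²⁺ is already 1 electron into the core; K²⁺ is already 1 electron into the core; Mg²⁺ is the bare [Ne] core; Si²⁺ still has 2 valence electrons.
Pulling an electron out of a noble-gas core costs far more than removing a remaining valence electron, so K, Na and Mg sit at the high end of IE_3.
The numbers (kJ/mol): Na 6910, K 4420, Mg 7733, Si 3232.
Overall IE_3 order: Si < K < Na < Mg.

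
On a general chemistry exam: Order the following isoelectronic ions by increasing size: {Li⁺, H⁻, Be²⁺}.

Be²⁺ < Li⁺ < H⁻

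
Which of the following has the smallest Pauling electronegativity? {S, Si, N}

N is in period 2, group 15; Si is in period 3, group 14; S is in period 3, group 16.
Atoms toward the upper right of the periodic table pull bonding electrons most strongly.
These span different periods and groups, so the two trends combine.
S > Si: both are in period 3; the period trend gives S the larger value.
N > S: the two effects oppose for this pair; the down-group effect wins (3.04 vs 2.58).
Tabulated electronegativity (Pauling): N 3.04, Si 1.90, S 2.58.
The smallest Pauling electronegativity among these belongs to Si.

Si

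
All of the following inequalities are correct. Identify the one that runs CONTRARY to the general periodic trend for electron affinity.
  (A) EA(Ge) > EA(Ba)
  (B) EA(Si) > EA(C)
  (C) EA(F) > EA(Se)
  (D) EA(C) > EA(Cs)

(B)

The general trend: electron affinity increases across a period and decreases down a group.
(A) Ge (period 4, group 14) vs Ba (period 6, group 2): the stated order agrees with the simple trend.
(B) Si (period 3, group 14) vs C (period 2, group 14): the stated order contradicts the simple trend.
(C) F (period 2, group 17) vs Se (period 4, group 16): the stated order agrees with the simple trend.
(D) C (period 2, group 14) vs Cs (period 6, group 1): the stated order agrees with the simple trend.
The exception is (B): Si's larger, more diffuse 3p orbitals accept an added electron slightly more readily than C's compact 2p.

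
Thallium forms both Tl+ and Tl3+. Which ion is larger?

Tl+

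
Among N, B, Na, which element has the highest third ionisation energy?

Na

IE_3 is the cost of taking one more electron from the +2 cation: N²⁺ still has 3 valence electrons; B²⁺ still has 1 valence electron; Na²⁺ is already 1 electron into the core.
Pulling an electron out of a noble-gas core costs far more than removing a remaining valence electron, so Na sits at the high end of IE_3.
Valence configurations: N²⁺ [He]2s²2p¹, B²⁺ [He]2s¹.
Approximate IE_3 values (kJ/mol): N 4578, B 3660, Na 6910.
Hence IE_3: B < N < Na.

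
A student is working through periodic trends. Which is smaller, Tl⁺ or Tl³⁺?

Both ions have Z = 81 protons, but Tl³⁺ has lost more electrons, so its remaining electrons feel a larger effective nuclear charge per electron and are pulled in more tightly.
Higher positive charge → smaller ion, so Tl⁺ > Tl³⁺.

Tl³⁺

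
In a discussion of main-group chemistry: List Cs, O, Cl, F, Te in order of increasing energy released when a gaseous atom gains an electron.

Cs < O < Te < F < Cl

O is in period 2, group 16; F is in period 2, group 17; Cl is in period 3, group 17; Te is in period 5, group 16; Cs is in period 6, group 1.
Atoms with high Z_eff and room in the valence shell (especially the halogens) have the most exothermic electron affinities.
Here both period and group differ, so the two effects have to be weighed against each other.
O > Cs: relative to Cs, both the across-period and down-group shifts push O's electron affinity up.
Te > O: this pair runs against the simple trend — see the exception note.
F > Te: both effects reinforce here, so F is clearly the higher of the two.
Cl > F: this pair runs against the simple trend — see the exception note.
Note the exception: Te has a higher electron affinity than O, contrary to the simple trend — O's compact 2p subshell gives strong electron–electron repulsion on the added electron.
Note the exception: Cl has a higher electron affinity than F, contrary to the simple trend — F's small 2p subshell makes the incoming electron feel strong e⁻–e⁻ repulsion, so Cl actually releases more energy on gaining an electron.
For reference (kJ/mol): O 141, F 328, Cl 349, Te 190, Cs 46.
So from lowest to highest: Cs < O < Te < F < Cl.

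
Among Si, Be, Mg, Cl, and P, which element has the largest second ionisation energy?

After 1 electron has been removed, what remains? Si⁺ still has 3 valence electrons; Be⁺ still has 1 valence electron; Mg⁺ still has 1 valence electron; Cl⁺ still has 6 valence electrons; P⁺ still has 4 valence electrons.
All are still removing valence electrons, so compare the +1 ions as you would atoms: IE_2 generally rises across a period (higher Z_eff) and falls down a group (larger shell), subject to the usual subshell exceptions.
Valence configurations: Si⁺ [Ne]3s²3p¹, Be⁺ [He]2s¹, Mg⁺ [Ne]3s¹, Cl⁺ [Ne]3s²3p⁴, P⁺ [Ne]3s²3p².
Approximate IE_2 values (kJ/mol): Si 1577, Be 1757, Mg 1451, Cl 2298, P 1907.
Hence IE_2: Mg < Si < Be < P < Cl.

Cl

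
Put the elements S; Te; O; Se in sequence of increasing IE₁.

Te < Se < S < O

O is in period 2, group 16; S is in period 3, group 16; Se is in period 4, group 16; Te is in period 5, group 16.
First ionization energy rises across a period (greater Z_eff holds electrons more tightly) and falls down a group (valence electrons are farther from the nucleus).
All are in group 16, so first ionization energy increases up the group.
So from lowest to highest: Te < Se < S < O.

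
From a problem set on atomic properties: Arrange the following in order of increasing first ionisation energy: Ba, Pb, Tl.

Ba < Tl < Pb

Ba is in period 6, group 2; Tl is in period 6, group 13; Pb is in period 6, group 14.
IE₁ increases left→right with effective nuclear charge and decreases top→bottom as the valence shell moves farther out.
All lie in period 6, so first ionization energy increases left to right.
So from lowest to highest: Ba < Tl < Pb.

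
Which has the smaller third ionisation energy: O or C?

C

After 2 electrons have been removed, what remains? O²⁺ still has 4 valence electrons; C²⁺ still has 2 valence electrons.
All are still removing valence electrons, so compare the +2 ions as you would atoms: IE_3 generally rises across a period (higher Z_eff) and falls down a group (larger shell), subject to the usual subshell exceptions.
Valence configurations: O²⁺ [He]2s²2p², C²⁺ [He]2s².
Tabulated IE_3 (kJ/mol): O 5300, C 4620.
So the third ionization energies run C < O.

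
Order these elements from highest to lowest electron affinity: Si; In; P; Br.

Br > Si > P > In

Si is in period 3, group 14; P is in period 3, group 15; Br is in period 4, group 17; In is in period 5, group 13.
EA tends to increase across a period and decrease down a group, though the pattern is less regular than for IE or radius.
Neither a single period nor a single group — weigh both effects.
P > In: relative to In, both the across-period and down-group shifts push P's electron affinity up.
Si > P: this pair runs against the simple trend — see the exception note.
Br > Si: the two effects oppose for this pair; the across-period effect wins (325 vs 134 kJ/mol).
Note the exception: Si has a higher electron affinity than P, contrary to the simple trend — adding an electron to P's half-filled 3p³ is unfavourable, so Si (3p²) has the more exothermic EA.
Tabulated electron affinity (kJ/mol): Si 134, P 72, Br 325, In 29.
So from highest to lowest: Br > Si > P > In.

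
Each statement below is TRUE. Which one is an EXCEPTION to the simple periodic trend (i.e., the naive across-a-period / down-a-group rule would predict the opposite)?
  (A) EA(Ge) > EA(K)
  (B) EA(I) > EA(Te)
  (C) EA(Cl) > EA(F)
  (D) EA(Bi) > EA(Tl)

(C)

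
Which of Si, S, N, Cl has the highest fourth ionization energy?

N

The fourth ionization energy removes an electron from the +3 ion. For each element: Si³⁺ still has 1 valence electron; S³⁺ still has 3 valence electrons; N³⁺ still has 2 valence electrons; Cl³⁺ still has 4 valence electrons.
All are still removing valence electrons, so compare the +3 ions as you would atoms: IE_4 generally rises across a period (higher Z_eff) and falls down a group (larger shell), subject to the usual subshell exceptions.
Valence configurations: Si³⁺ [Ne]3s¹, S³⁺ [Ne]3s²3p¹, N³⁺ [He]2s², Cl³⁺ [Ne]3s²3p².
Tabulated IE_4 (kJ/mol): Si 4356, S 4556, N 7475, Cl 5159.
Overall IE_4 order: Si < S < Cl < N.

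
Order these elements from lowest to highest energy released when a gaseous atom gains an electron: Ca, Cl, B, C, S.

B is in period 2, group 13; C is in period 2, group 14; S is in period 3, group 16; Cl is in period 3, group 17; Ca is in period 4, group 2.
Adding an electron releases more energy for atoms nearer the top right (short of the noble gases).
Neither a single period nor a single group — weigh both effects.
B > Ca: relative to Ca, both the across-period and down-group shifts push B's electron affinity up.
C > B: both are in period 2; the period trend gives C the larger value.
S > C: the two effects oppose for this pair; the across-period effect wins (200 vs 122 kJ/mol).
Cl > S: both are in period 3; the period trend gives Cl the larger value.
Tabulated electron affinity (kJ/mol): B 27, C 122, S 200, Cl 349, Ca 2.
So from lowest to highest: Ca < B < C < S < Cl.

Ca < B < C < S < Cl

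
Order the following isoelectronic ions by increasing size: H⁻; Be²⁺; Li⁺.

All of these have 2 electrons, so size is governed by nuclear charge alone: the more protons, the stronger the pull on the same electron cloud, and the smaller the ion.
Nuclear charges: Be²⁺ (Z=4), Li⁺ (Z=3), H⁻ (Z=1).
Smallest to largest: Be²⁺ < Li⁺ < H⁻.

Be²⁺ < Li⁺ < H⁻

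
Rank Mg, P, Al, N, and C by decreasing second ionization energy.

N > C > P > Al > Mg

The second ionization energy removes an electron from the +1 ion. For each element: Mg⁺ still has 1 valence electron; P⁺ still has 4 valence electrons; Al⁺ still has 2 valence electrons; N⁺ still has 4 valence electrons; C⁺ still has 3 valence electrons.
All are still removing valence electrons, so compare the +1 ions as you would atoms: IE_2 generally rises across a period (higher Z_eff) and falls down a group (larger shell), subject to the usual subshell exceptions.
Valence configurations: Mg⁺ [Ne]3s¹, P⁺ [Ne]3s²3p², Al⁺ [Ne]3s², N⁺ [He]2s²2p², C⁺ [He]2s²2p¹.
Tabulated IE_2 (kJ/mol): Mg 1451, P 1907, Al 1817, N 2856, C 2353.
Overall IE_2 order: Mg < Al < P < C < N.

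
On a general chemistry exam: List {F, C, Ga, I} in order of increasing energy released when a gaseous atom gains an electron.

EA tends to increase across a period and decrease down a group, though the pattern is less regular than for IE or radius.
These span different periods and groups, so the two trends combine.
C > Ga: relative to Ga, both the across-period and down-group shifts push C's electron affinity up.
I > C: the two effects oppose for this pair; the across-period effect wins (295 vs 122 kJ/mol).
F > I: F sits above I in group 17, so the down-group effect alone puts F higher.
Tabulated electron affinity (kJ/mol): C 122, F 328, Ga 29, I 295.
So from lowest to highest: Ga < C < I < F.

Ga, C, I, F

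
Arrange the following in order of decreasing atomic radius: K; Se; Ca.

K > Ca > Se

K is in period 4, group 1; Ca is in period 4, group 2; Se is in period 4, group 16.
Across a period the added protons contract the valence shell; down a group each new principal shell makes the atom larger.
All lie in period 4, so atomic radius increases right to left.
So from largest to smallest: K > Ca > Se.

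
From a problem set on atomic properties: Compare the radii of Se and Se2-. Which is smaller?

Forming Se2- adds 2 electrons to Se. More electron–electron repulsion in the same shell, with unchanged nuclear charge, lets the cloud expand.
An anion is larger than its parent atom: Se2- > Se.

Se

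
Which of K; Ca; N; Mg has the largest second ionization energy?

Consider each +1 ion: K⁺ is the bare [Ar] core; Ca⁺ still has 1 valence electron; N⁺ still has 4 valence electrons; Mg⁺ still has 1 valence electron.
Core electrons are held far more tightly than valence electrons, so K tops the IE_2 order.
Valence configurations: Ca⁺ [Ar]4s¹, N⁺ [He]2s²2p², Mg⁺ [Ne]3s¹.
Approximate IE_2 values (kJ/mol): K 3052, Ca 1145, N 2856, Mg 1451.
Putting it together, IE_2: Ca < Mg < N < K.

K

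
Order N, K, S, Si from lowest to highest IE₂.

Si < S < N < K

Consider each +1 ion: N⁺ still has 4 valence electrons; K⁺ is the bare [Ar] core; S⁺ still has 5 valence electrons; Si⁺ still has 3 valence electrons.
Core electrons are held far more tightly than valence electrons, so K tops the IE_2 order.
Valence configurations: N⁺ [He]2s²2p², S⁺ [Ne]3s²3p³, Si⁺ [Ne]3s²3p¹.
Tabulated IE_2 (kJ/mol): N 2856, K 3052, S 2252, Si 1577.
Putting it together, IE_2: Si < S < N < K.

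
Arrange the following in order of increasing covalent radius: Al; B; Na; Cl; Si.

B is in period 2, group 13; Na is in period 3, group 1; Al is in period 3, group 13; Si is in period 3, group 14; Cl is in period 3, group 17.
Across a period the added protons contract the valence shell; down a group each new principal shell makes the atom larger.
Neither a single period nor a single group — weigh both effects.
Cl > B: the two effects oppose for this pair; the down-group effect wins (99 vs 85 pm).
Si > Cl: Si lies to the left of Cl in period 3, so the across-period effect alone puts Si larger.
Al > Si: both are in period 3; the period trend gives Al the larger value.
Na > Al: Na lies to the left of Al in period 3, so the across-period effect alone puts Na larger.
Approximate values (pm): B 85, Na 155, Al 126, Si 116, Cl 99.
So from smallest to largest: B < Cl < Si < Al < Na.

B, Cl, Si, Al, Na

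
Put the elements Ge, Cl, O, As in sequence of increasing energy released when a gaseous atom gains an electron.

As < Ge < O < Cl

O is in period 2, group 16; Cl is in period 3, group 17; Ge is in period 4, group 14; As is in period 4, group 15.
EA tends to increase across a period and decrease down a group, though the pattern is less regular than for IE or radius.
Neither a single period nor a single group — weigh both effects.
Ge > As: this pair runs against the simple trend — see the exception note.
O > Ge: relative to Ge, both the across-period and down-group shifts push O's electron affinity up.
Cl > O: period and group pull opposite ways; the across-period shift dominates (349 vs 141 kJ/mol).
Note the exception: Ge has a higher electron affinity than As, contrary to the simple trend — adding an electron to As's half-filled 4p³ is unfavourable, so Ge (4p²) has the more exothermic EA.
Approximate values (kJ/mol): O 141, Cl 349, Ge 119, As 78.
So from lowest to highest: As < Ge < O < Cl.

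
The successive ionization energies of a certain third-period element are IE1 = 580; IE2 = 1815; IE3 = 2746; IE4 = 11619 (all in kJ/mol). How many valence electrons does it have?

Look for the largest jump between consecutive ionization energies: IE4/IE3 ≈ 4.2, far larger than any earlier ratio.
That jump marks the point where a core electron is being removed. So the atom has 3 valence electrons.

3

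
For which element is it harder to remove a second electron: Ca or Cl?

After 1 electron has been removed, what remains? Ca⁺ still has 1 valence electron; Cl⁺ still has 6 valence electrons.
All are still removing valence electrons, so compare the +1 ions as you would atoms: IE_2 generally rises across a period (higher Z_eff) and falls down a group (larger shell), subject to the usual subshell exceptions.
Valence configurations: Ca⁺ [Ar]4s¹, Cl⁺ [Ne]3s²3p⁴.
Approximate IE_2 values (kJ/mol): Ca 1145, Cl 2298.
Hence IE_2: Ca < Cl.

Cl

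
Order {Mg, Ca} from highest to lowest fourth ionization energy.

Mg, Ca

IE_4 is the cost of taking one more electron from the +3 cation: Mg³⁺ is already 1 electron into the core; Ca³⁺ is already 1 electron into the core.
All of these are removing an electron from a noble-gas core or deeper; the smaller core (lower principal quantum number) is held far more tightly, and within a period the higher nuclear charge binds the same core more tightly.
Approximate IE_4 values (kJ/mol): Mg 10543, Ca 6491.
Hence IE_4: Ca < Mg.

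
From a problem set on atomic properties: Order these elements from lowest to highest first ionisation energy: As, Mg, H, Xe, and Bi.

Across a period the outer electron is held more tightly (higher IE₁); down a group it sits in a higher shell, more shielded, and comes off more easily.
Here both period and group differ, so the two effects have to be weighed against each other.
Mg > Bi: the two effects oppose for this pair; the down-group effect wins (738 vs 703 kJ/mol).
As > Mg: period and group pull opposite ways; the across-period shift dominates (947 vs 738 kJ/mol).
Xe > As: the two effects oppose for this pair; the across-period effect wins (1170 vs 947 kJ/mol).
H > Xe: the two effects oppose for this pair; the down-group effect wins (1312 vs 1170 kJ/mol).
Approximate values (kJ/mol): H 1312, Mg 738, As 947, Xe 1170, Bi 703.
So from lowest to highest: Bi < Mg < As < Xe < H.

Bi < Mg < As < Xe < H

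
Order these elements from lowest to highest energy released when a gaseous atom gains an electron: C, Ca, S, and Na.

Ca < Na < C < S

Electron affinity generally becomes more exothermic across a period toward the halogens and less exothermic down a group.
These span different periods and groups, so the two trends combine.
Na > Ca: period and group pull opposite ways; the down-group shift dominates (53 vs 2 kJ/mol).
C > Na: both effects reinforce here, so C is clearly the higher of the two.
S > C: the two effects oppose for this pair; the across-period effect wins (200 vs 122 kJ/mol).
Approximate values (kJ/mol): C 122, Na 53, S 200, Ca 2.
So from lowest to highest: Ca < Na < C < S.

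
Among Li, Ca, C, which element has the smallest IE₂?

Ca

Consider each +1 ion: Li⁺ is the bare [He] core; Ca⁺ still has 1 valence electron; C⁺ still has 3 valence electrons.
Breaking into a closed-shell core is much more expensive than removing a leftover valence electron — Li has the largest IE_2 here.
Valence configurations: Ca⁺ [Ar]4s¹, C⁺ [He]2s²2p¹.
Tabulated IE_2 (kJ/mol): Li 7298, Ca 1145, C 2353.
Putting it together, IE_2: Ca < C < Li.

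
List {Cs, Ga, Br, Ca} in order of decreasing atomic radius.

Cs > Ca > Ga > Br

Ca is in period 4, group 2; Ga is in period 4, group 13; Br is in period 4, group 17; Cs is in period 6, group 1.
Atomic radius shrinks across a period as nuclear charge pulls the same shell inward, and grows down a group as new shells are added.
These span different periods and groups, so the two trends combine.
Ga > Br: both are in period 4; the period trend gives Ga the larger value.
Ca > Ga: Ca lies to the left of Ga in period 4, so the across-period effect alone puts Ca larger.
Cs > Ca: both effects reinforce here, so Cs is clearly the larger of the two.
For reference (pm): Ca 171, Ga 124, Br 114, Cs 232.
So from largest to smallest: Cs > Ca > Ga > Br.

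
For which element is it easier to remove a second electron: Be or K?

Be

Consider each +1 ion: Be⁺ still has 1 valence electron; K⁺ is the bare [Ar] core.
Breaking into a closed-shell core is much more expensive than removing a leftover valence electron — K has the largest IE_2 here.
Tabulated IE_2 (kJ/mol): Be 1757, K 3052.
So the second ionization energies run Be < K.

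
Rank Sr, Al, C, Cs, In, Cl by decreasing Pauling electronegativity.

Electronegativity increases across a period and decreases down a group, tracking effective nuclear charge and atomic size.
These span different periods and groups, so the two trends combine.
Sr > Cs: relative to Cs, both the across-period and down-group shifts push Sr's electronegativity up.
Al > Sr: relative to Sr, both the across-period and down-group shifts push Al's electronegativity up.
In > Al: this pair runs against the simple trend — see the exception note.
C > In: relative to In, both the across-period and down-group shifts push C's electronegativity up.
Cl > C: period and group pull opposite ways; the across-period shift dominates (3.16 vs 2.55).
Note the exception: In has a higher electronegativity than Al, contrary to the simple trend — poor shielding by filled d (and f) subshells raises the heavier element's effective nuclear charge more than the simple down-group trend predicts.
Approximate values (Pauling): C 2.55, Al 1.61, Cl 3.16, Sr 0.95, In 1.78, Cs 0.79.
So from highest to lowest: Cl > C > In > Al > Sr > Cs.

Cl > C > In > Al > Sr > Cs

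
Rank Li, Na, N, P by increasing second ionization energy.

P, N, Na, Li

The second ionization energy removes an electron from the +1 ion. For each element: Li⁺ is the bare [He] core; Na⁺ is the bare [Ne] core; N⁺ still has 4 valence electrons; P⁺ still has 4 valence electrons.
Breaking into a closed-shell core is much more expensive than removing a leftover valence electron — Na and Li have the largest IE_2 here.
Valence configurations: N⁺ [He]2s²2p², P⁺ [Ne]3s²3p².
Approximate IE_2 values (kJ/mol): Li 7298, Na 4562, N 2856, P 1907.
Overall IE_2 order: P < N < Na < Li.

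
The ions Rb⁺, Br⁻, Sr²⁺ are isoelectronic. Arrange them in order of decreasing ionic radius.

Br⁻ > Rb⁺ > Sr²⁺

All of these have 36 electrons, so size is governed by nuclear charge alone: the more protons, the stronger the pull on the same electron cloud, and the smaller the ion.
Nuclear charges: Sr²⁺ (Z=38), Rb⁺ (Z=37), Br⁻ (Z=35).
Largest to smallest: Br⁻ > Rb⁺ > Sr²⁺.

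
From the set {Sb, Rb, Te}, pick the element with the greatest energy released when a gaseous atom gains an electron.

Te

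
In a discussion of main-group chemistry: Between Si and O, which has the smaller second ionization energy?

Si

The second ionization energy removes an electron from the +1 ion. For each element: Si⁺ still has 3 valence electrons; O⁺ still has 5 valence electrons.
All are still removing valence electrons, so compare the +1 ions as you would atoms: IE_2 generally rises across a period (higher Z_eff) and falls down a group (larger shell), subject to the usual subshell exceptions.
Valence configurations: Si⁺ [Ne]3s²3p¹, O⁺ [He]2s²2p³.
The numbers (kJ/mol): Si 1577, O 3388.
Hence IE_2: Si < O.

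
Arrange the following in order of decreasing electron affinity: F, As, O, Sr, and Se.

Adding an electron releases more energy for atoms nearer the top right (short of the noble gases).
Here both period and group differ, so the two effects have to be weighed against each other.
As > Sr: relative to Sr, both the across-period and down-group shifts push As's electron affinity up.
O > As: relative to As, both the across-period and down-group shifts push O's electron affinity up.
Se > O: this pair runs against the simple trend — see the exception note.
F > Se: relative to Se, both the across-period and down-group shifts push F's electron affinity up.
Note the exception: Se has a higher electron affinity than O, contrary to the simple trend — O's compact 2p subshell gives strong electron–electron repulsion on the added electron.
Tabulated electron affinity (kJ/mol): O 141, F 328, As 78, Se 195, Sr 5.
So from highest to lowest: F > Se > O > As > Sr.

F > Se > O > As > Sr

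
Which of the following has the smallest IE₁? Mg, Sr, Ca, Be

Be is in period 2, group 2; Mg is in period 3, group 2; Ca is in period 4, group 2; Sr is in period 5, group 2.
Removing the outermost electron gets harder across a period and easier down a group.
All are in group 2, so first ionization energy increases up the group.
The smallest IE₁ among these belongs to Sr.

Sr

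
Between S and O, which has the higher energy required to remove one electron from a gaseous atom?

O

IE₁ increases left→right with effective nuclear charge and decreases top→bottom as the valence shell moves farther out.
All are in group 16, so first ionization energy increases up the group.
So O has the higher energy required to remove one electron from a gaseous atom (O > S).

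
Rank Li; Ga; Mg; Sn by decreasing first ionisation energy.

Mg, Sn, Ga, Li

IE₁ increases left→right with effective nuclear charge and decreases top→bottom as the valence shell moves farther out.
These sit on a diagonal, where the across-period and down-group effects partly cancel.
Ga > Li: period and group pull opposite ways; the across-period shift dominates (579 vs 520 kJ/mol).
Sn > Ga: the two effects oppose for this pair; the across-period effect wins (709 vs 579 kJ/mol).
Mg > Sn: period and group pull opposite ways; the down-group shift dominates (738 vs 709 kJ/mol).
For reference (kJ/mol): Li 520, Mg 738, Ga 579, Sn 709.
So from highest to lowest: Mg > Sn > Ga > Li.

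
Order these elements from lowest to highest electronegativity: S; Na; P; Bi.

Na is in period 3, group 1; P is in period 3, group 15; S is in period 3, group 16; Bi is in period 6, group 15.
Electronegativity increases across a period and decreases down a group, tracking effective nuclear charge and atomic size.
Here both period and group differ, so the two effects have to be weighed against each other.
Bi > Na: the two effects oppose for this pair; the across-period effect wins (2.02 vs 0.93).
P > Bi: P sits above Bi in group 15, so the down-group effect alone puts P higher.
S > P: both are in period 3; the period trend gives S the larger value.
Approximate values (Pauling): Na 0.93, P 2.19, S 2.58, Bi 2.02.
So from lowest to highest: Na < Bi < P < S.

Na, Bi, P, S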